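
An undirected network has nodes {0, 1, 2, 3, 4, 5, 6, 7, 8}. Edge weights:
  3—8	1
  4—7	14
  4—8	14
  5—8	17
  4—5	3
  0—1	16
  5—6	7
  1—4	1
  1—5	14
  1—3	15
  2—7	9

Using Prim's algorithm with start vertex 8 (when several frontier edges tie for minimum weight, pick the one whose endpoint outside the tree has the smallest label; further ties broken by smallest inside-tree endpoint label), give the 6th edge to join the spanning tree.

4-7

Prim, starting at 8.
Step 1: frontier [3—8 1, 4—8 14, 5—8 17] → take 3—8 (1); add 3.
Step 2: frontier [1—3 15, 4—8 14, 5—8 17] → take 4—8 (14); add 4.
Step 3: frontier [1—3 15, 1—4 1, 4—5 3, 4—7 14, 5—8 17] → take 1—4 (1); add 1.
Step 4: frontier [1—5 14, 0—1 16, 4—5 3, 4—7 14, 5—8 17] → take 4—5 (3); add 5.
Step 5: frontier [0—1 16, 4—7 14, 5—6 7] → take 5—6 (7); add 6.
Step 6: frontier [0—1 16, 4—7 14] → take 4—7 (14); add 7.
Step 7: frontier [0—1 16, 2—7 9] → take 2—7 (9); add 2.
Step 8: frontier [0—1 16] → take 0—1 (16); add 0.
The 6th edge added is 4—7.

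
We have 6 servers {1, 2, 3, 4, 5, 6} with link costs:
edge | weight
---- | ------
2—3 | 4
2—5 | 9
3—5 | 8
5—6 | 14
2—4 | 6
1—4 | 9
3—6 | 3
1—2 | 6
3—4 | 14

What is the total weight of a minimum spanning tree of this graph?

27

Kruskal's algorithm — process edges by increasing weight (ties by edge label):
3—6 (3): add — endpoints in different components.
2—3 (4): add — endpoints in different components.
1—2 (6): add — endpoints in different components.
2—4 (6): add — endpoints in different components.
3—5 (8): add — endpoints in different components.
MST edges: 3—6, 2—3, 1—2, 2—4, 3—5; total weight 3+4+6+6+8 = 27.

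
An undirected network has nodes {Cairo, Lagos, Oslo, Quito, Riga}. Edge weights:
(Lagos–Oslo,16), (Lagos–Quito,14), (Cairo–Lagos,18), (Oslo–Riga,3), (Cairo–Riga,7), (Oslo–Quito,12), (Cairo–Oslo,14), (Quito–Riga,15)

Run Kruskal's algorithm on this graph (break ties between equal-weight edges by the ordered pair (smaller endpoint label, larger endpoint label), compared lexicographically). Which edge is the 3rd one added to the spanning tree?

Oslo-Quito

Sort edges by weight, then run Kruskal:
Oslo–Riga (3): add. Components now {Oslo,Riga} {Cairo} {Quito} {Lagos}
Cairo–Riga (7): add. Components now {Cairo,Oslo,Riga} {Quito} {Lagos}
Oslo–Quito (12): add. Components now {Cairo,Oslo,Quito,Riga} {Lagos}
Cairo–Oslo (14): skip — Cairo and Oslo already connected.
Lagos–Quito (14): add. Components now {Cairo,Lagos,Oslo,Quito,Riga}
The 3rd edge added is Oslo–Quito.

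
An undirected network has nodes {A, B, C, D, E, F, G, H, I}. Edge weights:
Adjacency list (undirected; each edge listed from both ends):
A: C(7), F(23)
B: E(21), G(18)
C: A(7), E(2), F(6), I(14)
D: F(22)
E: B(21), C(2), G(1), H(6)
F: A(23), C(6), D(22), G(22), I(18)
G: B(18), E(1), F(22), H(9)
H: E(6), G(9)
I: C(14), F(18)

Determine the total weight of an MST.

Kruskal: consider edges lightest-first.
E–G (1): add — endpoints in different components.
C–E (2): add — endpoints in different components.
C–F (6): add — endpoints in different components.
E–H (6): add — endpoints in different components.
A–C (7): add — endpoints in different components.
G–H (9): skip — G and H already connected.
C–I (14): add — endpoints in different components.
B–G (18): add — endpoints in different components.
F–I (18): skip — F and I already connected.
B–E (21): skip — B and E already connected.
D–F (22): add — endpoints in different components.
MST edges: E–G, C–E, C–F, E–H, A–C, C–I, B–G, D–F; total weight 1+2+6+6+7+14+18+22 = 76.

76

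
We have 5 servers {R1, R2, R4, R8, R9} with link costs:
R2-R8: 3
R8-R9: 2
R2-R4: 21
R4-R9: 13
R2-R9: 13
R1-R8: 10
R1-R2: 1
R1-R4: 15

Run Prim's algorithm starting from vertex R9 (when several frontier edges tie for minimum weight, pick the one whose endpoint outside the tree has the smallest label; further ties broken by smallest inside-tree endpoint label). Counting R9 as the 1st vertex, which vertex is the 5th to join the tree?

Prim, starting at R9.
Step 1: cheapest edge leaving the tree is R8-R9 (2); add R8.
Step 2: cheapest edge leaving the tree is R2-R8 (3); add R2.
Step 3: cheapest edge leaving the tree is R1-R2 (1); add R1.
Step 4: cheapest edge leaving the tree is R4-R9 (13); add R4.
Vertex order: R9, R8, R2, R1, R4. The 5th vertex is R4.

R4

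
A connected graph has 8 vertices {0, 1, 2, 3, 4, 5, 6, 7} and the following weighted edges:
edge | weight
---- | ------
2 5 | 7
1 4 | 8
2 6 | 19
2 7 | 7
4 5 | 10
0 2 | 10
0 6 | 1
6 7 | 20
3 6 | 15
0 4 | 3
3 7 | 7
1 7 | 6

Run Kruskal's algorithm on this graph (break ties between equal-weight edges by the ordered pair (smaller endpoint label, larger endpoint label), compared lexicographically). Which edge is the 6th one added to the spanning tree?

3-7

Sort edges by weight, then run Kruskal:
0 6 (1): add — endpoints in different components.
0 4 (3): add — endpoints in different components.
1 7 (6): add — endpoints in different components.
2 5 (7): add — endpoints in different components.
2 7 (7): add — endpoints in different components.
3 7 (7): add — endpoints in different components.
1 4 (8): add — endpoints in different components.
The 6th edge added is 3 7.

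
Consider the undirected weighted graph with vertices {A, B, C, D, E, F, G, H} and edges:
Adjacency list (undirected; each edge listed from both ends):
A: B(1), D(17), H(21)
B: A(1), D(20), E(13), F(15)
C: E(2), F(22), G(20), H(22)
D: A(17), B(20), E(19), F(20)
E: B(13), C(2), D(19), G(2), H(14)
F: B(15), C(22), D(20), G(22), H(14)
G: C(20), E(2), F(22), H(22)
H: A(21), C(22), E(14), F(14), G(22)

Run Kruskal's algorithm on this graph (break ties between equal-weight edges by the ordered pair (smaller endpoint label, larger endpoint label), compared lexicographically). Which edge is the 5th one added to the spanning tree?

E-H

Kruskal: consider edges lightest-first.
A B (1): add — endpoints in different components.
C E (2): add — endpoints in different components.
E G (2): add — endpoints in different components.
B E (13): add — endpoints in different components.
E H (14): add — endpoints in different components.
F H (14): add — endpoints in different components.
B F (15): skip — B and F already connected.
A D (17): add — endpoints in different components.
The 5th edge added is E H.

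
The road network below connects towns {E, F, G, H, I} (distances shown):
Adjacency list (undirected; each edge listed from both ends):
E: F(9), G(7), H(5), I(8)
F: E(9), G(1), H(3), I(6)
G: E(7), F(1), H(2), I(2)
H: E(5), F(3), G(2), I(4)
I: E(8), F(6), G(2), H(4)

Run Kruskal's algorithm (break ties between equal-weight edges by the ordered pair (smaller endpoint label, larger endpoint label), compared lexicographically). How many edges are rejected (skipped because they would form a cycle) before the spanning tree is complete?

2

Sort edges by weight, then run Kruskal:
F—G (1): add. Components now {E} {F,G} {H} {I}
G—H (2): add. Components now {E} {F,G,H} {I}
G—I (2): add. Components now {E} {F,G,H,I}
F—H (3): skip — F and H already connected.
H—I (4): skip — H and I already connected.
E—H (5): add. Components now {E,F,G,H,I}
Edges rejected before the tree was complete: 2.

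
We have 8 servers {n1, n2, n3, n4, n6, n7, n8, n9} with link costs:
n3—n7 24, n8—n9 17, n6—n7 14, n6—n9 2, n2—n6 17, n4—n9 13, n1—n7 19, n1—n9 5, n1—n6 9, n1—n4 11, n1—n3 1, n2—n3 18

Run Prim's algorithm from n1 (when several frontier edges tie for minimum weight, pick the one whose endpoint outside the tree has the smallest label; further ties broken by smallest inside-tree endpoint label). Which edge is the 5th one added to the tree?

Prim, starting at n1.
Step 1: frontier [n1—n3 1, n1—n9 5, n1—n6 9, n1—n4 11, n1—n7 19] → take n1—n3 (1); add n3.
Step 2: frontier [n1—n9 5, n1—n6 9, n1—n4 11, n1—n7 19, n2—n3 18, n3—n7 24] → take n1—n9 (5); add n9.
Step 3: frontier [n1—n6 9, n1—n4 11, n1—n7 19, n2—n3 18, n3—n7 24, n6—n9 2, n4—n9 13, n8—n9 17] → take n6—n9 (2); add n6.
Step 4: frontier [n1—n4 11, n1—n7 19, n2—n3 18, n3—n7 24, n6—n7 14, n2—n6 17, n4—n9 13, n8—n9 17] → take n1—n4 (11); add n4.
Step 5: frontier [n1—n7 19, n2—n3 18, n3—n7 24, n6—n7 14, n2—n6 17, n8—n9 17] → take n6—n7 (14); add n7.
Step 6: frontier [n2—n3 18, n2—n6 17, n8—n9 17] → take n2—n6 (17); add n2.
Step 7: frontier [n8—n9 17] → take n8—n9 (17); add n8.
The 5th edge added is n6—n7.

n6-n7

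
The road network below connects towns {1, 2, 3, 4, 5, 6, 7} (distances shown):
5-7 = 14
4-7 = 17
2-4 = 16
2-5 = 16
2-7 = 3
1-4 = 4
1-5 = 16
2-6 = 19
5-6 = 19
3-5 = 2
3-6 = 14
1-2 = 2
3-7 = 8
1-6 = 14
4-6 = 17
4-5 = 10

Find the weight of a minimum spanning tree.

Kruskal's algorithm — process edges by increasing weight (ties by edge label):
1-2 (2): add — endpoints in different components.
3-5 (2): add — endpoints in different components.
2-7 (3): add — endpoints in different components.
1-4 (4): add — endpoints in different components.
3-7 (8): add — endpoints in different components.
4-5 (10): skip — 4 and 5 already connected.
1-6 (14): add — endpoints in different components.
MST edges: 1-2, 3-5, 2-7, 1-4, 3-7, 1-6; total weight 2+2+3+4+8+14 = 33.

33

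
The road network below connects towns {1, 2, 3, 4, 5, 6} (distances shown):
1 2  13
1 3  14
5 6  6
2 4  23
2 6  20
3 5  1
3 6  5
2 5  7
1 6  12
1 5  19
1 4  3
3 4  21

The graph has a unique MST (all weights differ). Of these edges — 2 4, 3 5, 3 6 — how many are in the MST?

2

Kruskal's algorithm — process edges by increasing weight (ties by edge label):
3 5 (1): add — endpoints in different components.
1 4 (3): add — endpoints in different components.
3 6 (5): add — endpoints in different components.
5 6 (6): skip — 5 and 6 already connected.
2 5 (7): add — endpoints in different components.
1 6 (12): add — endpoints in different components.
MST edge set: {3 5, 1 4, 3 6, 2 5, 1 6}.
Of the listed edges, {3 5, 3 6} are in the MST → 2.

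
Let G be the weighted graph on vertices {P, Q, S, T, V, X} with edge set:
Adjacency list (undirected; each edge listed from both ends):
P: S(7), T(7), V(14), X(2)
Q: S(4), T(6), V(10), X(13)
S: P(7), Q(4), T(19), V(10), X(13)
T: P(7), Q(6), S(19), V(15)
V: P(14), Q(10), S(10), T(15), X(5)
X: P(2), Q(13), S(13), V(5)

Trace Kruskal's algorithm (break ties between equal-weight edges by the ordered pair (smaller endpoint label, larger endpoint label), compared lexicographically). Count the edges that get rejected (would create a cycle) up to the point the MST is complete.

Sort edges by weight, then run Kruskal:
P–X (2): add. Components now {P,X} {S} {Q} {T} {V}
Q–S (4): add. Components now {P,X} {Q,S} {T} {V}
V–X (5): add. Components now {P,V,X} {Q,S} {T}
Q–T (6): add. Components now {P,V,X} {Q,S,T}
P–S (7): add. Components now {P,Q,S,T,V,X}
Edges rejected before the tree was complete: 0.

0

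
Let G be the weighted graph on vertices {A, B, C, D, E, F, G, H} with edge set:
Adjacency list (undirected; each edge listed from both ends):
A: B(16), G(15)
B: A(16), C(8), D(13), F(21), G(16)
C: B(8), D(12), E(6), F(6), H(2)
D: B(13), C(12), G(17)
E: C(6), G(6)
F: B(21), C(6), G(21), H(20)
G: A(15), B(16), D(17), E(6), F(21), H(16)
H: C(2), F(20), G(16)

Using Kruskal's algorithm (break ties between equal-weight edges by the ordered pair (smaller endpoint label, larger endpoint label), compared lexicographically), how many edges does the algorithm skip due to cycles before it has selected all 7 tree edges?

1

Kruskal's algorithm — process edges by increasing weight (ties by edge label):
C H (2): add — endpoints in different components.
C E (6): add — endpoints in different components.
C F (6): add — endpoints in different components.
E G (6): add — endpoints in different components.
B C (8): add — endpoints in different components.
C D (12): add — endpoints in different components.
B D (13): skip — B and D already connected.
A G (15): add — endpoints in different components.
Edges rejected before the tree was complete: 1.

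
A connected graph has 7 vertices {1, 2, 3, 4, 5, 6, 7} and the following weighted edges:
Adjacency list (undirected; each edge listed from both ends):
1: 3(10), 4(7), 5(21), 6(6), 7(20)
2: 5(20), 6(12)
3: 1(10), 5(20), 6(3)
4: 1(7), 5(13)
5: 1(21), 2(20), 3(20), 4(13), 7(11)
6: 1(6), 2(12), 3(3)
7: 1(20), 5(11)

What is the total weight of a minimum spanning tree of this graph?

Grow the tree from 4 using Prim:
Step 1: cheapest edge leaving the tree is 1-4 (7); add 1.
Step 2: cheapest edge leaving the tree is 1-6 (6); add 6.
Step 3: cheapest edge leaving the tree is 3-6 (3); add 3.
Step 4: cheapest edge leaving the tree is 2-6 (12); add 2.
Step 5: cheapest edge leaving the tree is 4-5 (13); add 5.
Step 6: cheapest edge leaving the tree is 5-7 (11); add 7.
MST edges: 1-4, 1-6, 3-6, 2-6, 4-5, 5-7; total weight 7+6+3+12+13+11 = 52.

52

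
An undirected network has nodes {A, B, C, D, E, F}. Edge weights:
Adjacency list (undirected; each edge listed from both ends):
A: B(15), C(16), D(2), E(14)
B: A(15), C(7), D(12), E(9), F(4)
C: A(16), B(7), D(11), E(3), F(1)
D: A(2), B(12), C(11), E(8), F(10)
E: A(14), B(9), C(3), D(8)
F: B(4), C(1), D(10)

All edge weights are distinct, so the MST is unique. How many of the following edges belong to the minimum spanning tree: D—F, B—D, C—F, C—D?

1

Kruskal: consider edges lightest-first.
C—F (1): add — endpoints in different components.
A—D (2): add — endpoints in different components.
C—E (3): add — endpoints in different components.
B—F (4): add — endpoints in different components.
B—C (7): skip — B and C already connected.
D—E (8): add — endpoints in different components.
MST edge set: {C—F, A—D, C—E, B—F, D—E}.
Of the listed edges, {C—F} are in the MST → 1.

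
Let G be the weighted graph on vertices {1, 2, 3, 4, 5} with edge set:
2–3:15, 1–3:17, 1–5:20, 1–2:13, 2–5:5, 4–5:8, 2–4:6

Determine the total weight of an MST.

39

Prim's algorithm from 5:
Step 1: frontier [2–5 5, 4–5 8, 1–5 20] → take 2–5 (5); add 2.
Step 2: frontier [2–4 6, 1–2 13, 2–3 15, 4–5 8, 1–5 20] → take 2–4 (6); add 4.
Step 3: frontier [1–2 13, 2–3 15, 1–5 20] → take 1–2 (13); add 1.
Step 4: frontier [1–3 17, 2–3 15] → take 2–3 (15); add 3.
MST edges: 2–5, 2–4, 1–2, 2–3; total weight 5+6+13+15 = 39.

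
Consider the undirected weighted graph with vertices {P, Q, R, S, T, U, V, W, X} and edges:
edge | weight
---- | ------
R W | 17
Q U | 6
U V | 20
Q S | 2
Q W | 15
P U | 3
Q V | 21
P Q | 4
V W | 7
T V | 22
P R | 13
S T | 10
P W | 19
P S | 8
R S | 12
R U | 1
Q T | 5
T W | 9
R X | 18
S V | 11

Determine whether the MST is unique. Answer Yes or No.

Yes

Kruskal's algorithm — process edges by increasing weight (ties by edge label):
R U (1): add — endpoints in different components.
Q S (2): add — endpoints in different components.
P U (3): add — endpoints in different components.
P Q (4): add — endpoints in different components.
Q T (5): add — endpoints in different components.
Q U (6): skip — U and Q already connected.
V W (7): add — endpoints in different components.
P S (8): skip — P and S already connected.
T W (9): add — endpoints in different components.
S T (10): skip — S and T already connected.
S V (11): skip — S and V already connected.
R S (12): skip — S and R already connected.
P R (13): skip — P and R already connected.
Q W (15): skip — Q and W already connected.
R W (17): skip — R and W already connected.
R X (18): add — endpoints in different components.
Every non-tree edge has weight strictly greater than the heaviest edge on the tree path between its endpoints, so the MST is unique.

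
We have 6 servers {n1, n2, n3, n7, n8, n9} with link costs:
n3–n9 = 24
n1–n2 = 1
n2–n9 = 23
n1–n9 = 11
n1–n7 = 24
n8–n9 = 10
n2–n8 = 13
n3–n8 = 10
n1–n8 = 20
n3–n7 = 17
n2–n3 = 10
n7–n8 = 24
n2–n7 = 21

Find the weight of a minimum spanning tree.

Sort edges by weight, then run Kruskal:
n1–n2 (1): add. Components now {n9} {n3} {n8} {n7} {n1,n2}
n2–n3 (10): add. Components now {n9} {n1,n2,n3} {n8} {n7}
n3–n8 (10): add. Components now {n9} {n1,n2,n3,n8} {n7}
n8–n9 (10): add. Components now {n1,n2,n3,n8,n9} {n7}
n1–n9 (11): skip — n9 and n1 already connected.
n2–n8 (13): skip — n8 and n2 already connected.
n3–n7 (17): add. Components now {n1,n2,n3,n7,n8,n9}
MST edges: n1–n2, n2–n3, n3–n8, n8–n9, n3–n7; total weight 1+10+10+10+17 = 48.

48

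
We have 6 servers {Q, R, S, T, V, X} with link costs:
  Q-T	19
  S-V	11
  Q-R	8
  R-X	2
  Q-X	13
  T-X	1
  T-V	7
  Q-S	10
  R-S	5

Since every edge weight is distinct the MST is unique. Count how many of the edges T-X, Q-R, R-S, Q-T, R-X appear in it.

4

Sort edges by weight, then run Kruskal:
T-X (1): add — endpoints in different components.
R-X (2): add — endpoints in different components.
R-S (5): add — endpoints in different components.
T-V (7): add — endpoints in different components.
Q-R (8): add — endpoints in different components.
MST edge set: {T-X, R-X, R-S, T-V, Q-R}.
Of the listed edges, {T-X, Q-R, R-S, R-X} are in the MST → 4.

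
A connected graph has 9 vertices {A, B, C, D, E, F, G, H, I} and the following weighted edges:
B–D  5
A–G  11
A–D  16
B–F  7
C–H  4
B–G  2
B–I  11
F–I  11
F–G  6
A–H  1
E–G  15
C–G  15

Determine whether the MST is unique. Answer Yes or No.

No

Sort edges by weight, then run Kruskal:
A–H (1): add — endpoints in different components.
B–G (2): add — endpoints in different components.
C–H (4): add — endpoints in different components.
B–D (5): add — endpoints in different components.
F–G (6): add — endpoints in different components.
B–F (7): skip — B and F already connected.
A–G (11): add — endpoints in different components.
B–I (11): add — endpoints in different components.
F–I (11): skip — F and I already connected.
C–G (15): skip — C and G already connected.
E–G (15): add — endpoints in different components.
Non-tree edge F–I has weight 11, equal to the heaviest edge on its tree cycle — swapping gives another MST of the same weight. Not unique.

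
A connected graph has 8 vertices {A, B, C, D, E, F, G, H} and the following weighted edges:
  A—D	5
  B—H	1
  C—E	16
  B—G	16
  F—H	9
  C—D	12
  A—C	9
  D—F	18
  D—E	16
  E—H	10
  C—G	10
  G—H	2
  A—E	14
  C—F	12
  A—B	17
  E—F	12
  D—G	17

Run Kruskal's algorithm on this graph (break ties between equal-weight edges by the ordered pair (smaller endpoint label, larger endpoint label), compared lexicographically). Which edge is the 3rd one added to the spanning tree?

A-D

Kruskal's algorithm — process edges by increasing weight (ties by edge label):
B—H (1): add — endpoints in different components.
G—H (2): add — endpoints in different components.
A—D (5): add — endpoints in different components.
A—C (9): add — endpoints in different components.
F—H (9): add — endpoints in different components.
C—G (10): add — endpoints in different components.
E—H (10): add — endpoints in different components.
The 3rd edge added is A—D.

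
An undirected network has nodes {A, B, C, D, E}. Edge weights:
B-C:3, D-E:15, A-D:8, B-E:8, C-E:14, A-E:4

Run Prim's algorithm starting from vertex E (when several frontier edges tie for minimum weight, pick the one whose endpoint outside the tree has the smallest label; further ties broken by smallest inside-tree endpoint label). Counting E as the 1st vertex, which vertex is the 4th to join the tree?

C

Grow the tree from E using Prim:
Step 1: cheapest edge leaving the tree is A-E (4); add A.
Step 2: cheapest edge leaving the tree is B-E (8); add B.
Step 3: cheapest edge leaving the tree is B-C (3); add C.
Step 4: cheapest edge leaving the tree is A-D (8); add D.
Vertex order: E, A, B, C, D. The 4th vertex is C.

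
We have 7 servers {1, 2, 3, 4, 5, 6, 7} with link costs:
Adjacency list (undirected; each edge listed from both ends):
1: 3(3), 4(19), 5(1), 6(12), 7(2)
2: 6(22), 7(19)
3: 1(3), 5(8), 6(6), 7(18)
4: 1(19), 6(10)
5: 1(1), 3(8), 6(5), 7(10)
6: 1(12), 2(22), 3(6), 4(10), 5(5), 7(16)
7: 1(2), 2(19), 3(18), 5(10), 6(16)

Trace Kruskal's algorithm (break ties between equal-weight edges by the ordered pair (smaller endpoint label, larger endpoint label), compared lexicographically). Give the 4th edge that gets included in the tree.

5-6

Sort edges by weight, then run Kruskal:
1—5 (1): add. Components now {1,5} {2} {3} {4} {6} {7}
1—7 (2): add. Components now {1,5,7} {2} {3} {4} {6}
1—3 (3): add. Components now {1,3,5,7} {2} {4} {6}
5—6 (5): add. Components now {1,3,5,6,7} {2} {4}
3—6 (6): skip — 3 and 6 already connected.
3—5 (8): skip — 3 and 5 already connected.
4—6 (10): add. Components now {1,3,4,5,6,7} {2}
5—7 (10): skip — 5 and 7 already connected.
1—6 (12): skip — 1 and 6 already connected.
6—7 (16): skip — 6 and 7 already connected.
3—7 (18): skip — 3 and 7 already connected.
1—4 (19): skip — 1 and 4 already connected.
2—7 (19): add. Components now {1,2,3,4,5,6,7}
The 4th edge added is 5—6.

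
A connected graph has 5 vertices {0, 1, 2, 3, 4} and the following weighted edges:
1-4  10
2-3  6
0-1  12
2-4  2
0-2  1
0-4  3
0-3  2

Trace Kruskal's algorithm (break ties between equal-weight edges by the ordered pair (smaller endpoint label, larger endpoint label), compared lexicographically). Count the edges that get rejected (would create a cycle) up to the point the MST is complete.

2

Kruskal: consider edges lightest-first.
0-2 (1): add — endpoints in different components.
0-3 (2): add — endpoints in different components.
2-4 (2): add — endpoints in different components.
0-4 (3): skip — 0 and 4 already connected.
2-3 (6): skip — 2 and 3 already connected.
1-4 (10): add — endpoints in different components.
Edges rejected before the tree was complete: 2.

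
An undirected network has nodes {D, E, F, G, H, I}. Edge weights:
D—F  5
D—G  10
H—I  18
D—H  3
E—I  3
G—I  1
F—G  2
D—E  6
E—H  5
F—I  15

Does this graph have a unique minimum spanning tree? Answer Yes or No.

Sort edges by weight, then run Kruskal:
G—I (1): add. Components now {D} {E} {F} {G,I} {H}
F—G (2): add. Components now {D} {E} {F,G,I} {H}
D—H (3): add. Components now {D,H} {E} {F,G,I}
E—I (3): add. Components now {D,H} {E,F,G,I}
D—F (5): add. Components now {D,E,F,G,H,I}
Non-tree edge E—H has weight 5, equal to the heaviest edge on its tree cycle — swapping gives another MST of the same weight. Not unique.

No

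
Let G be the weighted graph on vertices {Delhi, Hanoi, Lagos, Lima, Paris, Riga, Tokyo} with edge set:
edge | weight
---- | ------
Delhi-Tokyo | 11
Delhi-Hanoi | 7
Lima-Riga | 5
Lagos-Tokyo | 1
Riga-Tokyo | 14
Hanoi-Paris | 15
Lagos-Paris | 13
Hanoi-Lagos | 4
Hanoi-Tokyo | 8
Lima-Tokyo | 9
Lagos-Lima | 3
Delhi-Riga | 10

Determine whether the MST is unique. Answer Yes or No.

Sort edges by weight, then run Kruskal:
Lagos-Tokyo (1): add — endpoints in different components.
Lagos-Lima (3): add — endpoints in different components.
Hanoi-Lagos (4): add — endpoints in different components.
Lima-Riga (5): add — endpoints in different components.
Delhi-Hanoi (7): add — endpoints in different components.
Hanoi-Tokyo (8): skip — Tokyo and Hanoi already connected.
Lima-Tokyo (9): skip — Lima and Tokyo already connected.
Delhi-Riga (10): skip — Riga and Delhi already connected.
Delhi-Tokyo (11): skip — Tokyo and Delhi already connected.
Lagos-Paris (13): add — endpoints in different components.
Every non-tree edge has weight strictly greater than the heaviest edge on the tree path between its endpoints, so the MST is unique.

Yes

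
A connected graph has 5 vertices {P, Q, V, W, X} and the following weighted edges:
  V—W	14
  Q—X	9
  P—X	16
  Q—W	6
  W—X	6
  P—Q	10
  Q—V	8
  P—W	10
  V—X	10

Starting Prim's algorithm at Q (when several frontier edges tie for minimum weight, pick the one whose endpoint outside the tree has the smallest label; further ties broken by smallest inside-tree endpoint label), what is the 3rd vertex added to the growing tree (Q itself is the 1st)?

Prim, starting at Q.
Step 1: frontier [Q—W 6, Q—V 8, Q—X 9, P—Q 10] → take Q—W (6); add W.
Step 2: frontier [Q—V 8, Q—X 9, P—Q 10, W—X 6, P—W 10, V—W 14] → take W—X (6); add X.
Step 3: frontier [Q—V 8, P—Q 10, P—W 10, V—W 14, V—X 10, P—X 16] → take Q—V (8); add V.
Step 4: frontier [P—Q 10, P—W 10, P—X 16] → take P—Q (10); add P.
Vertex order: Q, W, X, V, P. The 3rd vertex is X.

X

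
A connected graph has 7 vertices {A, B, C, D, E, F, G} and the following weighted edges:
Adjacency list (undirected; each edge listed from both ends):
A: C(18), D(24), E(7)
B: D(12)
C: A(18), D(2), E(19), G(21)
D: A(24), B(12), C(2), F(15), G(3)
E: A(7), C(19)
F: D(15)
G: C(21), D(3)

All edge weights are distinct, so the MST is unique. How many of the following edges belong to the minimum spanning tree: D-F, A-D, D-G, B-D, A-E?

4

Kruskal: consider edges lightest-first.
C-D (2): add. Components now {A} {B} {C,D} {E} {F} {G}
D-G (3): add. Components now {A} {B} {C,D,G} {E} {F}
A-E (7): add. Components now {A,E} {B} {C,D,G} {F}
B-D (12): add. Components now {A,E} {B,C,D,G} {F}
D-F (15): add. Components now {A,E} {B,C,D,F,G}
A-C (18): add. Components now {A,B,C,D,E,F,G}
MST edge set: {C-D, D-G, A-E, B-D, D-F, A-C}.
Of the listed edges, {D-F, D-G, B-D, A-E} are in the MST → 4.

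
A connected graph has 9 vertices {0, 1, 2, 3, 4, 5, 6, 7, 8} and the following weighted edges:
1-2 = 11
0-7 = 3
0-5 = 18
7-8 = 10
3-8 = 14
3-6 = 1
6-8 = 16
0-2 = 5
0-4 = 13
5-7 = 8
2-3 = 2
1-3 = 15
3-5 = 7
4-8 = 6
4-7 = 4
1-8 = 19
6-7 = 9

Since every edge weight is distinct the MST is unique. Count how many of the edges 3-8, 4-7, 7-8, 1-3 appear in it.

1

Sort edges by weight, then run Kruskal:
3-6 (1): add — endpoints in different components.
2-3 (2): add — endpoints in different components.
0-7 (3): add — endpoints in different components.
4-7 (4): add — endpoints in different components.
0-2 (5): add — endpoints in different components.
4-8 (6): add — endpoints in different components.
3-5 (7): add — endpoints in different components.
5-7 (8): skip — 5 and 7 already connected.
6-7 (9): skip — 6 and 7 already connected.
7-8 (10): skip — 7 and 8 already connected.
1-2 (11): add — endpoints in different components.
MST edge set: {3-6, 2-3, 0-7, 4-7, 0-2, 4-8, 3-5, 1-2}.
Of the listed edges, {4-7} are in the MST → 1.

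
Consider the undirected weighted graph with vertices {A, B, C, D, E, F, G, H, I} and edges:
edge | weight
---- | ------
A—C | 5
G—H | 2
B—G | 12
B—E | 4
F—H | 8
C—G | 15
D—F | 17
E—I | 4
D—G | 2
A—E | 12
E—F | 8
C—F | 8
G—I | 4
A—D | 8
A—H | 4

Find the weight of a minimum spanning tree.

33

Kruskal: consider edges lightest-first.
D—G (2): add — endpoints in different components.
G—H (2): add — endpoints in different components.
A—H (4): add — endpoints in different components.
B—E (4): add — endpoints in different components.
E—I (4): add — endpoints in different components.
G—I (4): add — endpoints in different components.
A—C (5): add — endpoints in different components.
A—D (8): skip — A and D already connected.
C—F (8): add — endpoints in different components.
MST edges: D—G, G—H, A—H, B—E, E—I, G—I, A—C, C—F; total weight 2+2+4+4+4+4+5+8 = 33.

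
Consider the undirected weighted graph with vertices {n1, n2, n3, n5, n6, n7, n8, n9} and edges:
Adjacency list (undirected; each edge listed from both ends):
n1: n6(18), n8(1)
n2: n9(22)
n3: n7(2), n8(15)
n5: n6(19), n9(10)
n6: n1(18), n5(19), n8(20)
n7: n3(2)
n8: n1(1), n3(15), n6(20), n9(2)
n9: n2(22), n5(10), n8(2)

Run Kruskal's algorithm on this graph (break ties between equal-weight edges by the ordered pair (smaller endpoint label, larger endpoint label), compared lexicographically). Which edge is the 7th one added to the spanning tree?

n2-n9

Sort edges by weight, then run Kruskal:
n1 n8 (1): add — endpoints in different components.
n3 n7 (2): add — endpoints in different components.
n8 n9 (2): add — endpoints in different components.
n5 n9 (10): add — endpoints in different components.
n3 n8 (15): add — endpoints in different components.
n1 n6 (18): add — endpoints in different components.
n5 n6 (19): skip — n6 and n5 already connected.
n6 n8 (20): skip — n6 and n8 already connected.
n2 n9 (22): add — endpoints in different components.
The 7th edge added is n2 n9.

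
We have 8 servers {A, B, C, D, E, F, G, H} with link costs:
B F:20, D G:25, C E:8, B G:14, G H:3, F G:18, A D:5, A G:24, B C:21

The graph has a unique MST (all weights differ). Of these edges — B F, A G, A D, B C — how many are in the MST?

3

Kruskal: consider edges lightest-first.
G H (3): add — endpoints in different components.
A D (5): add — endpoints in different components.
C E (8): add — endpoints in different components.
B G (14): add — endpoints in different components.
F G (18): add — endpoints in different components.
B F (20): skip — B and F already connected.
B C (21): add — endpoints in different components.
A G (24): add — endpoints in different components.
MST edge set: {G H, A D, C E, B G, F G, B C, A G}.
Of the listed edges, {A G, A D, B C} are in the MST → 3.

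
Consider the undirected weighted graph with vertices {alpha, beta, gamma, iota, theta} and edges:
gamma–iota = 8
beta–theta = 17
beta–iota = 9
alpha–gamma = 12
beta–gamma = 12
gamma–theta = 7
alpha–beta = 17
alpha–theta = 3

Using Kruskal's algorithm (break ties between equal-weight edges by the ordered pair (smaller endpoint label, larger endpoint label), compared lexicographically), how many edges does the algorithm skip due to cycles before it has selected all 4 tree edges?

Sort edges by weight, then run Kruskal:
alpha–theta (3): add — endpoints in different components.
gamma–theta (7): add — endpoints in different components.
gamma–iota (8): add — endpoints in different components.
beta–iota (9): add — endpoints in different components.
Edges rejected before the tree was complete: 0.

0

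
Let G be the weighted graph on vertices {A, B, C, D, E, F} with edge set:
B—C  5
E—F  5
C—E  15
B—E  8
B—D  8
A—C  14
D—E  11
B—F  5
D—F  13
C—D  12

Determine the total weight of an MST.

Prim, starting at D.
Step 1: frontier [B—D 8, D—E 11, C—D 12, D—F 13] → take B—D (8); add B.
Step 2: frontier [B—C 5, B—F 5, B—E 8, D—E 11, C—D 12, D—F 13] → take B—C (5); add C.
Step 3: frontier [B—F 5, B—E 8, A—C 14, C—E 15, D—E 11, D—F 13] → take B—F (5); add F.
Step 4: frontier [B—E 8, A—C 14, C—E 15, D—E 11, E—F 5] → take E—F (5); add E.
Step 5: frontier [A—C 14] → take A—C (14); add A.
MST edges: B—D, B—C, B—F, E—F, A—C; total weight 8+5+5+5+14 = 37.

37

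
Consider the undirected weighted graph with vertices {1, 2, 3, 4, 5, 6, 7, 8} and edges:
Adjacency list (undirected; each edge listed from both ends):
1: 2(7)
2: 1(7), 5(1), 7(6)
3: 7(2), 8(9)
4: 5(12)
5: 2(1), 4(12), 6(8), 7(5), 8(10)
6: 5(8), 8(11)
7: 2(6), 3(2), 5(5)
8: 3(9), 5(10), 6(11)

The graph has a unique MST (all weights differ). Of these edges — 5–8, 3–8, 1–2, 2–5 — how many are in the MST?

3

Kruskal's algorithm — process edges by increasing weight (ties by edge label):
2–5 (1): add — endpoints in different components.
3–7 (2): add — endpoints in different components.
5–7 (5): add — endpoints in different components.
2–7 (6): skip — 2 and 7 already connected.
1–2 (7): add — endpoints in different components.
5–6 (8): add — endpoints in different components.
3–8 (9): add — endpoints in different components.
5–8 (10): skip — 5 and 8 already connected.
6–8 (11): skip — 6 and 8 already connected.
4–5 (12): add — endpoints in different components.
MST edge set: {2–5, 3–7, 5–7, 1–2, 5–6, 3–8, 4–5}.
Of the listed edges, {3–8, 1–2, 2–5} are in the MST → 3.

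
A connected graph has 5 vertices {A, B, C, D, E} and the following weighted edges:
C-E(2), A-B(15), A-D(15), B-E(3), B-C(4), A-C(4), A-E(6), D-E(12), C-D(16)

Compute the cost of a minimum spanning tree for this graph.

21

Kruskal's algorithm — process edges by increasing weight (ties by edge label):
C-E (2): add. Components now {A} {B} {C,E} {D}
B-E (3): add. Components now {A} {B,C,E} {D}
A-C (4): add. Components now {A,B,C,E} {D}
B-C (4): skip — B and C already connected.
A-E (6): skip — A and E already connected.
D-E (12): add. Components now {A,B,C,D,E}
MST edges: C-E, B-E, A-C, D-E; total weight 2+3+4+12 = 21.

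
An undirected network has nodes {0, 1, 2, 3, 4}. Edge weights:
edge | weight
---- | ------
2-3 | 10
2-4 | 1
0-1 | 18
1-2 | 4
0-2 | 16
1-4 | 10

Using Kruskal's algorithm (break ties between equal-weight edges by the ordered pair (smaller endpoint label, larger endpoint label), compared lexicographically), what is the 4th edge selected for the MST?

0-2

Sort edges by weight, then run Kruskal:
2-4 (1): add — endpoints in different components.
1-2 (4): add — endpoints in different components.
1-4 (10): skip — 1 and 4 already connected.
2-3 (10): add — endpoints in different components.
0-2 (16): add — endpoints in different components.
The 4th edge added is 0-2.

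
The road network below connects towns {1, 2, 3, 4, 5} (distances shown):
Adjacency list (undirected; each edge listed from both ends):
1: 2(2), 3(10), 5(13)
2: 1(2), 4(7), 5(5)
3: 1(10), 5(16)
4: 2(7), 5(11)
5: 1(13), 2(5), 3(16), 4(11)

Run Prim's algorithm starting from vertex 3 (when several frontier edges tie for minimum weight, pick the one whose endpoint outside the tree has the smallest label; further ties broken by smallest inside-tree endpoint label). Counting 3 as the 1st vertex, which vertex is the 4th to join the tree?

Prim, starting at 3.
Step 1: frontier [1 3 10, 3 5 16] → take 1 3 (10); add 1.
Step 2: frontier [1 2 2, 1 5 13, 3 5 16] → take 1 2 (2); add 2.
Step 3: frontier [1 5 13, 2 5 5, 2 4 7, 3 5 16] → take 2 5 (5); add 5.
Step 4: frontier [2 4 7, 4 5 11] → take 2 4 (7); add 4.
Vertex order: 3, 1, 2, 5, 4. The 4th vertex is 5.

5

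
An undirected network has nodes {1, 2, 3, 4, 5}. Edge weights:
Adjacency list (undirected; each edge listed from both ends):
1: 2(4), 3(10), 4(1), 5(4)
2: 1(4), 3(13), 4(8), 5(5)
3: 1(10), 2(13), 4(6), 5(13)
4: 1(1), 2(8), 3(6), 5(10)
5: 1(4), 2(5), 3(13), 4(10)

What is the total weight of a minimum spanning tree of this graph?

15

Grow the tree from 1 using Prim:
Step 1: cheapest edge leaving the tree is 1–4 (1); add 4.
Step 2: cheapest edge leaving the tree is 1–2 (4); add 2.
Step 3: cheapest edge leaving the tree is 1–5 (4); add 5.
Step 4: cheapest edge leaving the tree is 3–4 (6); add 3.
MST edges: 1–4, 1–2, 1–5, 3–4; total weight 1+4+4+6 = 15.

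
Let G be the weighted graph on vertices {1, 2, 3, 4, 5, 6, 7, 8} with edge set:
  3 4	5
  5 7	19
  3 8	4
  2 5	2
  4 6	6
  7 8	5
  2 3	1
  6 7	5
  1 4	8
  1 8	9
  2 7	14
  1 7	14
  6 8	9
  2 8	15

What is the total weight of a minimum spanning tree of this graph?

Kruskal's algorithm — process edges by increasing weight (ties by edge label):
2 3 (1): add — endpoints in different components.
2 5 (2): add — endpoints in different components.
3 8 (4): add — endpoints in different components.
3 4 (5): add — endpoints in different components.
6 7 (5): add — endpoints in different components.
7 8 (5): add — endpoints in different components.
4 6 (6): skip — 4 and 6 already connected.
1 4 (8): add — endpoints in different components.
MST edges: 2 3, 2 5, 3 8, 3 4, 6 7, 7 8, 1 4; total weight 1+2+4+5+5+5+8 = 30.

30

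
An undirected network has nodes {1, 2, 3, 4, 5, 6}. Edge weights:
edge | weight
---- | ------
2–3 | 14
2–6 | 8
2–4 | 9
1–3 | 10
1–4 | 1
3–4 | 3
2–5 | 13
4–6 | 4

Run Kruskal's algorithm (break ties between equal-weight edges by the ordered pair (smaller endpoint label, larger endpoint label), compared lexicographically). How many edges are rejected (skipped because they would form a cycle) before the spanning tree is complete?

Kruskal: consider edges lightest-first.
1–4 (1): add. Components now {1,4} {2} {3} {5} {6}
3–4 (3): add. Components now {1,3,4} {2} {5} {6}
4–6 (4): add. Components now {1,3,4,6} {2} {5}
2–6 (8): add. Components now {1,2,3,4,6} {5}
2–4 (9): skip — 2 and 4 already connected.
1–3 (10): skip — 1 and 3 already connected.
2–5 (13): add. Components now {1,2,3,4,5,6}
Edges rejected before the tree was complete: 2.

2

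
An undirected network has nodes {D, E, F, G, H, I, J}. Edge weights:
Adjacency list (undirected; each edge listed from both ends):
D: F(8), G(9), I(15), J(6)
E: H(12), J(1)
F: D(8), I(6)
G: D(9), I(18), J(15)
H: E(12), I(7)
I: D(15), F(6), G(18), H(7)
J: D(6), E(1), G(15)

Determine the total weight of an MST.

37

Sort edges by weight, then run Kruskal:
E-J (1): add — endpoints in different components.
D-J (6): add — endpoints in different components.
F-I (6): add — endpoints in different components.
H-I (7): add — endpoints in different components.
D-F (8): add — endpoints in different components.
D-G (9): add — endpoints in different components.
MST edges: E-J, D-J, F-I, H-I, D-F, D-G; total weight 1+6+6+7+8+9 = 37.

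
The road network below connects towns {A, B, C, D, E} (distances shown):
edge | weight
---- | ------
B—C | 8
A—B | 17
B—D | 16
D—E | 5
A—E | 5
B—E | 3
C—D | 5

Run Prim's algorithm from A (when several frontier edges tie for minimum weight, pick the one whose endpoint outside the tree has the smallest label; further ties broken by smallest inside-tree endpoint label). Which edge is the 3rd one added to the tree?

D-E

Prim, starting at A.
Step 1: frontier [A—E 5, A—B 17] → take A—E (5); add E.
Step 2: frontier [A—B 17, B—E 3, D—E 5] → take B—E (3); add B.
Step 3: frontier [B—C 8, B—D 16, D—E 5] → take D—E (5); add D.
Step 4: frontier [B—C 8, C—D 5] → take C—D (5); add C.
The 3rd edge added is D—E.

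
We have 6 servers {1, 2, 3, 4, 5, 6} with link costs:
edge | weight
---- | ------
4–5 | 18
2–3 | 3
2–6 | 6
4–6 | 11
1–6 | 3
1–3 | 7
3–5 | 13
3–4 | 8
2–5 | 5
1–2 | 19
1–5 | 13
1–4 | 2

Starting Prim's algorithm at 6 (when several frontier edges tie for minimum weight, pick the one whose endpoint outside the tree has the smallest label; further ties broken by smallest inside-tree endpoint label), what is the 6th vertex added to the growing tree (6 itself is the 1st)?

Grow the tree from 6 using Prim:
Step 1: frontier [1–6 3, 2–6 6, 4–6 11] → take 1–6 (3); add 1.
Step 2: frontier [1–4 2, 1–3 7, 1–5 13, 1–2 19, 2–6 6, 4–6 11] → take 1–4 (2); add 4.
Step 3: frontier [1–3 7, 1–5 13, 1–2 19, 3–4 8, 4–5 18, 2–6 6] → take 2–6 (6); add 2.
Step 4: frontier [1–3 7, 1–5 13, 2–3 3, 2–5 5, 3–4 8, 4–5 18] → take 2–3 (3); add 3.
Step 5: frontier [1–5 13, 2–5 5, 3–5 13, 4–5 18] → take 2–5 (5); add 5.
Vertex order: 6, 1, 4, 2, 3, 5. The 6th vertex is 5.

5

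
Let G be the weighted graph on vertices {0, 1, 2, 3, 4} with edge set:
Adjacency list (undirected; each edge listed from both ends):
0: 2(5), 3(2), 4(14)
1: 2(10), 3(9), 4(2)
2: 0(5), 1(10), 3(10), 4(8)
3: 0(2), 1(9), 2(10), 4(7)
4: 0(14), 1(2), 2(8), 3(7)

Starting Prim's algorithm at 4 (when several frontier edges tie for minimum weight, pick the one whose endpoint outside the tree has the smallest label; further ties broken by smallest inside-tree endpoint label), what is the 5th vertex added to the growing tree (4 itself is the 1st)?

Prim's algorithm from 4:
Step 1: frontier [1 4 2, 3 4 7, 2 4 8, 0 4 14] → take 1 4 (2); add 1.
Step 2: frontier [1 3 9, 1 2 10, 3 4 7, 2 4 8, 0 4 14] → take 3 4 (7); add 3.
Step 3: frontier [1 2 10, 0 3 2, 2 3 10, 2 4 8, 0 4 14] → take 0 3 (2); add 0.
Step 4: frontier [0 2 5, 1 2 10, 2 3 10, 2 4 8] → take 0 2 (5); add 2.
Vertex order: 4, 1, 3, 0, 2. The 5th vertex is 2.

2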